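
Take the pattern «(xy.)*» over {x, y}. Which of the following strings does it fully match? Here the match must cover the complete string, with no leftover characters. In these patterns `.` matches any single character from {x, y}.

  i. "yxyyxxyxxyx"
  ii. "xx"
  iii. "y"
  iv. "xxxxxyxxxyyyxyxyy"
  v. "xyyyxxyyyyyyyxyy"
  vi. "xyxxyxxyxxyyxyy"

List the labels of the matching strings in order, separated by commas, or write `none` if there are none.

i → no match
ii → no match
iii → no match
iv → no match
v → no match
vi → match

vi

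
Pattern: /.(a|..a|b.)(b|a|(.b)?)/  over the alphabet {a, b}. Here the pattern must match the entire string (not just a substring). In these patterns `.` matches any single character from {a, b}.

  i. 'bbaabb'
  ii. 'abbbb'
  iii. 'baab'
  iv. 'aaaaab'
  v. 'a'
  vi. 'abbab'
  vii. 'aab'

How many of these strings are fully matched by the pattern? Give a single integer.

6

i → match
ii → match
iii → match
iv → match
v → no match
vi → match
vii → match
Total matched: 6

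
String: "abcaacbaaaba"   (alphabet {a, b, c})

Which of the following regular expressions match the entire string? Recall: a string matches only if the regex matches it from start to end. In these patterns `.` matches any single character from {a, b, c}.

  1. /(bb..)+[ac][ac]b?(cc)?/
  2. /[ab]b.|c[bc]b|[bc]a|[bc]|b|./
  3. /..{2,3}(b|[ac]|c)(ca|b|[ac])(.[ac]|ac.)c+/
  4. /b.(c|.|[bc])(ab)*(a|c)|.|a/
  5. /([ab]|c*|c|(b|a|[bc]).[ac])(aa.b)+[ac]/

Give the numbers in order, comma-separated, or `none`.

5

1 → no match — must start with "bb"
2 → no match
3 → no match — must end with "c"
4 → no match
5 → match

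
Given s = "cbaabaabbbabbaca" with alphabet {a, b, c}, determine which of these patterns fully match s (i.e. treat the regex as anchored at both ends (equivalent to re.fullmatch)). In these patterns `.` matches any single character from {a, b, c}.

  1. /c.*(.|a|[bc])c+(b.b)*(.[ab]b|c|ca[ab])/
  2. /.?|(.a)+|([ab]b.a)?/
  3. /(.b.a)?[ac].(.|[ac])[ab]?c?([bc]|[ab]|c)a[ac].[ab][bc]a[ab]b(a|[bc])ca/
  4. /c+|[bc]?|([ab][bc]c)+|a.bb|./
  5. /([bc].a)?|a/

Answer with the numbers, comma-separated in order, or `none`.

3

1 → no match
2 → no match
3 → match
4 → no match
5 → no match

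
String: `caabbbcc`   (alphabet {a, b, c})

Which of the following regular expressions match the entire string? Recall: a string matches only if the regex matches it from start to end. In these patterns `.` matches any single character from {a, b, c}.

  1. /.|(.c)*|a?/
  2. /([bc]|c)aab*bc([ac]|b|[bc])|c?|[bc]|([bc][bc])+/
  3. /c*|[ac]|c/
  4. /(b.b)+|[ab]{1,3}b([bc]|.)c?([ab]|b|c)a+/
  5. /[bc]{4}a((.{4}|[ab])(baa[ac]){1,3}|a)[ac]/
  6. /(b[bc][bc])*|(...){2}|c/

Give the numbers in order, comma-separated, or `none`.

2

1 → no match
2 → match
3 → no match
4 → no match
5 → no match
6 → no match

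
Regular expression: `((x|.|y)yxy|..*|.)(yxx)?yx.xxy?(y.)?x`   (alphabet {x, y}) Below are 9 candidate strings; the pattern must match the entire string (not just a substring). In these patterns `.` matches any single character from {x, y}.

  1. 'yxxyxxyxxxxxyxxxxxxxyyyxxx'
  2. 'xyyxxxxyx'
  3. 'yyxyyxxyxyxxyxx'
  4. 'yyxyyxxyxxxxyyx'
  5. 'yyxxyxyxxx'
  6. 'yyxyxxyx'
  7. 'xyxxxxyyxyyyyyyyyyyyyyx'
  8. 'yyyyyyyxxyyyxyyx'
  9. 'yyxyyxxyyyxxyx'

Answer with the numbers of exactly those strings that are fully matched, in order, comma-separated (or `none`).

1 → no match
2. 'xyyxxxxyx' → match
3 → match
4 → match
5. 'yyxxyxyxxx' → match
6. 'yyxyxxyx' → match
7 → no match
8 → no match
9 → no match

2, 3, 4, 5, 6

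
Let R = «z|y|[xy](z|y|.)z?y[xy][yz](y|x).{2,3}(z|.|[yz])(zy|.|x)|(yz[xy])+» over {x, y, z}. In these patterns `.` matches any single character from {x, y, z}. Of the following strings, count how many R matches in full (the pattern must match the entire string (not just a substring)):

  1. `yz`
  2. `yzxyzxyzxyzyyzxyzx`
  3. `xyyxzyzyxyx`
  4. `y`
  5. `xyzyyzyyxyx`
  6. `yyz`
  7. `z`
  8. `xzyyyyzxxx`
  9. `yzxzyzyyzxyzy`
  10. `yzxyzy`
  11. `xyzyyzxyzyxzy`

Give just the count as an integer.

8

1 → no match
2 → match
3 → match
4 → match
5 → match
6 → no match
7 → match
8 → match
9 → no match
10 → match
11 → match
Total matched: 8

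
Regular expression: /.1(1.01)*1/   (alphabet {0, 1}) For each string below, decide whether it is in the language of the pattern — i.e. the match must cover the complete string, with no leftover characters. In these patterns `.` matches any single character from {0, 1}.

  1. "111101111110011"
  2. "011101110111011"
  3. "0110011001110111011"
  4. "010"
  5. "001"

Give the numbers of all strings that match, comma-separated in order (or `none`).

1 → no match
2 → match
3 → match
4. "010" → no match — must end with "1"
5. "001" → no match

2, 3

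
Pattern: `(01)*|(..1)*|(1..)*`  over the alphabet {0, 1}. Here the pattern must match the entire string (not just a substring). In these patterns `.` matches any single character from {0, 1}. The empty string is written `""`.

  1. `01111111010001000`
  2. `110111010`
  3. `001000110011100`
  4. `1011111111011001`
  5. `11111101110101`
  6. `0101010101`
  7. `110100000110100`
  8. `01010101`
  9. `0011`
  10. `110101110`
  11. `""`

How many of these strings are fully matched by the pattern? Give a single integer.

4

1 → no match
2 → no match
3 → no match
4 → no match
5 → no match
6 → match
7 → no match
8 → match
9 → no match
10 → match
11 → match
Total matched: 4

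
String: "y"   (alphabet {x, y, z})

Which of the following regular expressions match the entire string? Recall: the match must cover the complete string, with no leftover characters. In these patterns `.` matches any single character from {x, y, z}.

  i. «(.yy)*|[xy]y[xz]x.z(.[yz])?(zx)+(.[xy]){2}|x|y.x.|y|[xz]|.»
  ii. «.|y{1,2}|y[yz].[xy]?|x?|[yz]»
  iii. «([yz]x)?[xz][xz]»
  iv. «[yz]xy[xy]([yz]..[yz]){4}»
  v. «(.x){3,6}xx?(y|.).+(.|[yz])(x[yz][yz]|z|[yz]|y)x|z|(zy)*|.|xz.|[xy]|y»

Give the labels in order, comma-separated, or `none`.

i → match
ii → match
iii → no match
iv → no match
v → match

i, ii, v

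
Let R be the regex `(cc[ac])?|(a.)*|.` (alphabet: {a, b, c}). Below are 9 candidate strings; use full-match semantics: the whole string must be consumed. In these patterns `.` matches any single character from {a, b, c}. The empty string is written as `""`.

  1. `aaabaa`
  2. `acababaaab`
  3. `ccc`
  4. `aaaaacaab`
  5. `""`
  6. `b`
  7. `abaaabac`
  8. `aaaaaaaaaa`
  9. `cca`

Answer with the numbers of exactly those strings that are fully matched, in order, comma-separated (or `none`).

1 → match
2 → match
3 → match
4 → no match
5 → match
6 → match
7 → match
8 → match
9 → match

1, 2, 3, 5, 6, 7, 8, 9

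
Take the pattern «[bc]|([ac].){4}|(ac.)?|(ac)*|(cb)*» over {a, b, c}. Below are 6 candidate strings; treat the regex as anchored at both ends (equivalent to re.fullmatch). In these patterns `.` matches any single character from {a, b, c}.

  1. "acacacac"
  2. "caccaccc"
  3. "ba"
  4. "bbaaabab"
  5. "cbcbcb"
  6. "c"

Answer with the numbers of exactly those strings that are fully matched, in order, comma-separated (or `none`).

1, 2, 5, 6

1. "acacacac" → match
2. "caccaccc" → match
3. "ba" → no match
4. "bbaaabab" → no match
5. "cbcbcb" → match
6. "c" → match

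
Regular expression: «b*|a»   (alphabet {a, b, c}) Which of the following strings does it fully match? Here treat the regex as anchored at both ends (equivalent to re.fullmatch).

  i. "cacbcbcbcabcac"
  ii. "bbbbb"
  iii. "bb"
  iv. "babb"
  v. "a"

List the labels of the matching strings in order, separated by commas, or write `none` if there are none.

ii, iii, v

i → no match
ii → match
iii → match
iv → no match
v → match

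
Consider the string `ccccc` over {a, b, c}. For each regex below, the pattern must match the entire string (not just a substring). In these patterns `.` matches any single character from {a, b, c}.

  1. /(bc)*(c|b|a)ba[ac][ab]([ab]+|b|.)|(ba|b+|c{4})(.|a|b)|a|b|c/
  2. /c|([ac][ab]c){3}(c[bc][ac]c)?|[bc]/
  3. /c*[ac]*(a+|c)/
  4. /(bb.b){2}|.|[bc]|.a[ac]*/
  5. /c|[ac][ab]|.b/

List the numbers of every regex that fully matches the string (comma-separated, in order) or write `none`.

1, 3

1 → match
2 → no match
3 → match
4 → no match
5 → no match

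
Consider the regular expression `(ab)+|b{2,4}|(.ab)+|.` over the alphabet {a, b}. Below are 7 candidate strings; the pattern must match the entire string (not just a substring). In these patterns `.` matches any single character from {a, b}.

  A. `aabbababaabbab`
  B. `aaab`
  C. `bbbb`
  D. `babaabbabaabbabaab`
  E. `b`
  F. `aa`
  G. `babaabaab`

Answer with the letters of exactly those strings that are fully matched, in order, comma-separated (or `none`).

A → no match
B → no match
C → match
D → match
E → match
F → no match
G → match

C, D, E, G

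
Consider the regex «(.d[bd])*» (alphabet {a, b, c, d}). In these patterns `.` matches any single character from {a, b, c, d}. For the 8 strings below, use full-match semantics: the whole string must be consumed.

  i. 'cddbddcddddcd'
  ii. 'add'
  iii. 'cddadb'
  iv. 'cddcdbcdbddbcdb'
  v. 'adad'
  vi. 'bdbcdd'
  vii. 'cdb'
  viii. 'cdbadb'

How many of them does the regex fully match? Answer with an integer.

i → no match
ii → match
iii → match
iv → match
v → no match
vi → match
vii → match
viii → match
Total matched: 6

6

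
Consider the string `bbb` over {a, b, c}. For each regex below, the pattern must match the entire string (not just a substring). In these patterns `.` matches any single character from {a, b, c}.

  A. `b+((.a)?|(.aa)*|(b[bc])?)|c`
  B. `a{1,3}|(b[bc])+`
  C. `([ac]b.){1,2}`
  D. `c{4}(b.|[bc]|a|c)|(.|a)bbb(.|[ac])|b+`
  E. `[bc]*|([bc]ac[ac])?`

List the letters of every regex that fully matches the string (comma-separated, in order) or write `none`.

A → match
B → no match
C → no match
D → match
E → match

A, D, E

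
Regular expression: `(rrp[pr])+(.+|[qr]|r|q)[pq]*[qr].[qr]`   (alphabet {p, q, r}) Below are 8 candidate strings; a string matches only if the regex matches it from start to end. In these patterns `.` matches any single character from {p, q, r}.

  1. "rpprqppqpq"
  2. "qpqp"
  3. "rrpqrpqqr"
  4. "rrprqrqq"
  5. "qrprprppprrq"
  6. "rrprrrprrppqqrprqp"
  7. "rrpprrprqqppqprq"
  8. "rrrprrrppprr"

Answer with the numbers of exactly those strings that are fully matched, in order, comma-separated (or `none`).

4

1 → no match — must start with "rrp"
2 → no match — must start with "rrp"
3 → no match
4 → match
5 → no match — must start with "rrp"
6 → no match
7 → no match
8 → no match — must start with "rrp"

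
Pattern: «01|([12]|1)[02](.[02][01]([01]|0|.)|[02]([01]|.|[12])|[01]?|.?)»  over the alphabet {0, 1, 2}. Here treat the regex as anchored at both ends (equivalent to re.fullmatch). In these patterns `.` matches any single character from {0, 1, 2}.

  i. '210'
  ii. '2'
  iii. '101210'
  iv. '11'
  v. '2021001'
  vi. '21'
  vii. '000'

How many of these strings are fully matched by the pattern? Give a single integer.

1

i → no match
ii → no match
iii → match
iv → no match
v → no match
vi → no match
vii → no match
Total matched: 1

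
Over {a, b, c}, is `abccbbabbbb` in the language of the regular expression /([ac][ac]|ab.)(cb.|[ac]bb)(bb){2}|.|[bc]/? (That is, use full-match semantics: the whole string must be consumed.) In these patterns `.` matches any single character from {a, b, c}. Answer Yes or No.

No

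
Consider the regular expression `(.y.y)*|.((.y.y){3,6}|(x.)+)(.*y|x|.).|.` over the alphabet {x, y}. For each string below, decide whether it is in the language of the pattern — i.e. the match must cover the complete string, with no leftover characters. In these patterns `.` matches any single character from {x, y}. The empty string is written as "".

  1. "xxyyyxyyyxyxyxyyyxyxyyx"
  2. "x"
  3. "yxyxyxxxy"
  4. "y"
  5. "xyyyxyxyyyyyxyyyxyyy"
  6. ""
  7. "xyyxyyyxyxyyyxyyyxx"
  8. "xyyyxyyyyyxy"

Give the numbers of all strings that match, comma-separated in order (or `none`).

1 → match
2 → match
3 → match
4 → match
5 → match
6 → match
7 → match
8 → match

1, 2, 3, 4, 5, 6, 7, 8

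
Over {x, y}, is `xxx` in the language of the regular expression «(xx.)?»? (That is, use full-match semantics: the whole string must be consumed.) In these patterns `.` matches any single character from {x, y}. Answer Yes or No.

Yes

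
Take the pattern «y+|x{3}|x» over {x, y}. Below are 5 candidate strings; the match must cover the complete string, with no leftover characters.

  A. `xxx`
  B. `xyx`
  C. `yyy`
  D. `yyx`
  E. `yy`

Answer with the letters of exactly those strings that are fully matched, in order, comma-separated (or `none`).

A, C, E

A → match
B → no match
C → match
D → no match
E → match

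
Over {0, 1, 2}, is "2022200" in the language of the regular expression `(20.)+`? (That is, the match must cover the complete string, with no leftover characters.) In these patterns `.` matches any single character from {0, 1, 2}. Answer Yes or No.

No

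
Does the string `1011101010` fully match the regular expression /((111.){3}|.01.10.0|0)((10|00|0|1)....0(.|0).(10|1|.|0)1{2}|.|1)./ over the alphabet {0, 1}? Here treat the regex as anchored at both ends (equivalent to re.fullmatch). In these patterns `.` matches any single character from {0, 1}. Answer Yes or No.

Yes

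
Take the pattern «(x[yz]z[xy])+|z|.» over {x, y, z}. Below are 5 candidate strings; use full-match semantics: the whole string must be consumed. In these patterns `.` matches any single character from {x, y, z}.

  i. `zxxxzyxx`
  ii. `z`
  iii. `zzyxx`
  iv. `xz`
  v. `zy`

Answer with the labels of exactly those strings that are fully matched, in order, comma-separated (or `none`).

i. `zxxxzyxx` → no match
ii. `z` → match
iii. `zzyxx` → no match
iv. `xz` → no match
v. `zy` → no match

ii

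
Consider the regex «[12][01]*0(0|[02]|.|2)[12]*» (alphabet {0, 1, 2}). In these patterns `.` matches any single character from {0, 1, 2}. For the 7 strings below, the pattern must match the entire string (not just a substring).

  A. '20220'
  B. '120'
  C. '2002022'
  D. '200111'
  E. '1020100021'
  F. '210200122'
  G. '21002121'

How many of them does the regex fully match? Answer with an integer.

A → no match
B → no match
C → no match
D → match
E → no match
F → no match
G → match
Total matched: 2

2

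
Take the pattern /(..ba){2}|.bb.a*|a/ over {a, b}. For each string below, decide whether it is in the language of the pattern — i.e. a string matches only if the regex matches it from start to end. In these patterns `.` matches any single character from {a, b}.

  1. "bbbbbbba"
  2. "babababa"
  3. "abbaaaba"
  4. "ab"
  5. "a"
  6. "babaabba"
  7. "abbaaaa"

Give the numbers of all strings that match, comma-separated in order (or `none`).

1 → no match
2 → match
3 → match
4 → no match
5 → match
6 → match
7 → match

2, 3, 5, 6, 7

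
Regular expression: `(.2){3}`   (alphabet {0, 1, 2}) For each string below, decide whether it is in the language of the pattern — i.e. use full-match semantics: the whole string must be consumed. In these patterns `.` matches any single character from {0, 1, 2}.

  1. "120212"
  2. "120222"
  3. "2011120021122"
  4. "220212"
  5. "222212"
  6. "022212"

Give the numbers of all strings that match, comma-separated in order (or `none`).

1 → match
2 → match
3 → no match
4 → match
5 → match
6 → match

1, 2, 4, 5, 6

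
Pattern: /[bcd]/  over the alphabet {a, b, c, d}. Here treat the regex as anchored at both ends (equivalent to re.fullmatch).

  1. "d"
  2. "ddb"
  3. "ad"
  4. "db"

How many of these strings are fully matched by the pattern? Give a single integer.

1

1 → match
2 → no match
3 → no match
4 → no match
Total matched: 1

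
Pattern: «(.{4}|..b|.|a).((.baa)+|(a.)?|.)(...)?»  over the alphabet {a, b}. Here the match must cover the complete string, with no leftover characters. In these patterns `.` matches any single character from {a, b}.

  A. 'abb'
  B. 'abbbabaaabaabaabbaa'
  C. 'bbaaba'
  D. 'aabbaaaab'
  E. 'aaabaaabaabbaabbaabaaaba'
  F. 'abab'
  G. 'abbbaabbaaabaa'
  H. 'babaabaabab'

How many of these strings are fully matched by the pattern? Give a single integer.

6

A. 'abb' → match
B → no match
C. 'bbaaba' → match
D. 'aabbaaaab' → match
E → no match
F. 'abab' → match
G → match
H. 'babaabaabab' → match
Total matched: 6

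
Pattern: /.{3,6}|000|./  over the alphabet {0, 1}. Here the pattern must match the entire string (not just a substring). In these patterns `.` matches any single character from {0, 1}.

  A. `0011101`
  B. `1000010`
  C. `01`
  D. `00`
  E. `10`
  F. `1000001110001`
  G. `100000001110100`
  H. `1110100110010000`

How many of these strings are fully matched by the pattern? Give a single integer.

0

A → no match
B → no match
C → no match
D → no match
E → no match
F → no match
G → no match
H → no match
Total matched: 0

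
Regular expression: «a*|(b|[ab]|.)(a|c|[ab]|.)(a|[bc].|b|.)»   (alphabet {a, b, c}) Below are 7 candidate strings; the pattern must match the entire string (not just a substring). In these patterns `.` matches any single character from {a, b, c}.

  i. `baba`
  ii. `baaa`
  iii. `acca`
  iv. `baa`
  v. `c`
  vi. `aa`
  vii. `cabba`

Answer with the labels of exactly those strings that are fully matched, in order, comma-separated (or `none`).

i, iii, iv, vi

i. `baba` → match
ii. `baaa` → no match
iii. `acca` → match
iv. `baa` → match
v. `c` → no match
vi. `aa` → match
vii. `cabba` → no match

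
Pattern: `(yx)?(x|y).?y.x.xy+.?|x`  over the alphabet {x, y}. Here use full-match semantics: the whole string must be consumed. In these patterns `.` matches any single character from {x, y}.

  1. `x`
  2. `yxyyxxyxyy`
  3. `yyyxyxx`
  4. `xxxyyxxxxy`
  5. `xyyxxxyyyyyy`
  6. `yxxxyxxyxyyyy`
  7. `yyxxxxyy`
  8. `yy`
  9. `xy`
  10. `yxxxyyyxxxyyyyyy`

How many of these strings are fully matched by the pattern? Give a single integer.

1 → match
2 → match
3 → no match
4 → no match
5 → match
6 → match
7 → match
8 → no match
9 → no match
10 → no match
Total matched: 5

5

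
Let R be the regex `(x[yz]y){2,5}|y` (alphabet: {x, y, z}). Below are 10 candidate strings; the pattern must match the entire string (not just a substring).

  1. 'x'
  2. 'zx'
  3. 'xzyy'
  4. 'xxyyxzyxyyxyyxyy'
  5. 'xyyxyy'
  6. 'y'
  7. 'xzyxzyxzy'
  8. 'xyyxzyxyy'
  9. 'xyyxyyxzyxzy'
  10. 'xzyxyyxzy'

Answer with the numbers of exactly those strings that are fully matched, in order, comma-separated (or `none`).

5, 6, 7, 8, 9, 10

1 → no match — must end with 'y'
2 → no match — must end with 'y'
3 → no match
4 → no match
5 → match
6 → match
7 → match
8 → match
9 → match
10 → match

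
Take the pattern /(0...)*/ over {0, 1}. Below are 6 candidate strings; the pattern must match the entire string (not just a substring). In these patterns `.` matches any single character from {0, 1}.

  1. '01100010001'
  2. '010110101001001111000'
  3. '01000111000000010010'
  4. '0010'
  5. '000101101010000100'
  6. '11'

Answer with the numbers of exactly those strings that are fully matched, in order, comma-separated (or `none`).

3, 4

1 → no match
2 → no match
3 → match
4 → match
5 → no match
6 → no match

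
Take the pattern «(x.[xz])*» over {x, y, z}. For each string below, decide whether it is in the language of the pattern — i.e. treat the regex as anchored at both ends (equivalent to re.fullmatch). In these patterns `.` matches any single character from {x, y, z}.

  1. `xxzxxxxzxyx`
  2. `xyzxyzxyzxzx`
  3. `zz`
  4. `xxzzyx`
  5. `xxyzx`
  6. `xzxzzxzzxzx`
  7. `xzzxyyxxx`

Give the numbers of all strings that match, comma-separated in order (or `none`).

1 → no match
2 → match
3 → no match
4 → no match
5 → no match
6 → no match
7 → no match

2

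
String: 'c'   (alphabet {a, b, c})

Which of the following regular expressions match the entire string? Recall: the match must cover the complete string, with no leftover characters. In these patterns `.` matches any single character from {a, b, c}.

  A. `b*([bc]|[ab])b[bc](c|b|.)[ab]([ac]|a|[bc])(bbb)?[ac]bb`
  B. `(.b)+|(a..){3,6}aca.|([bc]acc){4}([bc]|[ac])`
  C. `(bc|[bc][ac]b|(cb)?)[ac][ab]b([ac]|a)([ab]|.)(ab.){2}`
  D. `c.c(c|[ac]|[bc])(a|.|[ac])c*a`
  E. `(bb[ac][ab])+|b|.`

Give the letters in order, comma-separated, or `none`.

E

A → no match — must end with 'bb'
B → no match
C → no match
D → no match — must end with 'a'
E → match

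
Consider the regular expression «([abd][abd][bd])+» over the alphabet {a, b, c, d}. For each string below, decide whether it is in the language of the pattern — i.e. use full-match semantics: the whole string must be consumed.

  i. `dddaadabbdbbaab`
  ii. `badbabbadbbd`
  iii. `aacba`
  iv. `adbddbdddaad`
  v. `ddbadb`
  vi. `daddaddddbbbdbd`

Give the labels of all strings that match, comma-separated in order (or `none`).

i → match
ii → match
iii → no match
iv → match
v → match
vi → match

i, ii, iv, v, vi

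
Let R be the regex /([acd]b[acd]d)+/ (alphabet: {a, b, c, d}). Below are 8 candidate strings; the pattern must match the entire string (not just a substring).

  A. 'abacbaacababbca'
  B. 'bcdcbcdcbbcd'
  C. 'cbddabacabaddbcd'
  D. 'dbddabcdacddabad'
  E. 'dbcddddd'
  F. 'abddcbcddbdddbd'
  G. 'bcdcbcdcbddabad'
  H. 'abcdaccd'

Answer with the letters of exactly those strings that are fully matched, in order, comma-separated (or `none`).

none

A → no match — must end with 'd'
B → no match
C → no match
D → no match
E → no match
F → no match
G → no match
H → no match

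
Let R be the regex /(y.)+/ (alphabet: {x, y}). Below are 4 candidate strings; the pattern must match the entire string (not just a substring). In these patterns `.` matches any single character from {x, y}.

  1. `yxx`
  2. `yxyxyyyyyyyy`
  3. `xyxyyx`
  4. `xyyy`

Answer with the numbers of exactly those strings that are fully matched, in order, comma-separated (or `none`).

1 → no match
2 → match
3 → no match — must start with `y`
4 → no match — must start with `y`

2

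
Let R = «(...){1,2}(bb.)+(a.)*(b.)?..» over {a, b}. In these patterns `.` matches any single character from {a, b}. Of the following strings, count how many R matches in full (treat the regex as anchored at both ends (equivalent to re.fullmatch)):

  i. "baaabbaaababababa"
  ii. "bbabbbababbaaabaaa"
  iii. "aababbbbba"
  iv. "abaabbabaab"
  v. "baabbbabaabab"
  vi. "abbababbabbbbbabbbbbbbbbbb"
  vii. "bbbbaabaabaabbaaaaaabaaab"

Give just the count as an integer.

1

i → no match
ii → no match
iii. "aababbbbba" → no match
iv. "abaabbabaab" → no match
v → no match
vi → match
vii → no match
Total matched: 1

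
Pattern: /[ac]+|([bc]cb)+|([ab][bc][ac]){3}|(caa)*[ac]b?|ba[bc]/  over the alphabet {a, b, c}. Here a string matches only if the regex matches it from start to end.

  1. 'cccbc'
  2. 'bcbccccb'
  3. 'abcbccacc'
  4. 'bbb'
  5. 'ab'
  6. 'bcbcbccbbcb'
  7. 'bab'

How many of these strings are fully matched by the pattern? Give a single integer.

1. 'cccbc' → no match
2. 'bcbccccb' → no match
3. 'abcbccacc' → match
4. 'bbb' → no match
5. 'ab' → match
6. 'bcbcbccbbcb' → no match
7. 'bab' → match
Total matched: 3

3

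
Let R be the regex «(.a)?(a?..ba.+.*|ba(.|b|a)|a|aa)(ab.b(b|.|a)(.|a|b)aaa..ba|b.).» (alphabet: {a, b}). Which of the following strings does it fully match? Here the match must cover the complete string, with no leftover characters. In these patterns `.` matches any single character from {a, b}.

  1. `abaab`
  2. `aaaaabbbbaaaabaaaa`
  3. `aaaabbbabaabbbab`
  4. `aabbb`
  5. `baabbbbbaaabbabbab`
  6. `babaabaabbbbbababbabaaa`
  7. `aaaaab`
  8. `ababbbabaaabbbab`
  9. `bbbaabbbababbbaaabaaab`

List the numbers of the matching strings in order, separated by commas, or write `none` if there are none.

4

1. `abaab` → no match
2 → no match
3 → no match
4. `aabbb` → match
5 → no match
6 → no match
7. `aaaaab` → no match
8 → no match
9 → no match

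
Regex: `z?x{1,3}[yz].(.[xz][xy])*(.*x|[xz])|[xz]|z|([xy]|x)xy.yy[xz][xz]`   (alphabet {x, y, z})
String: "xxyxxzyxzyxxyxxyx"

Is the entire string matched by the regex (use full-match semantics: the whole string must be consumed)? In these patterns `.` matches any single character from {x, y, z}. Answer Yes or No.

Yes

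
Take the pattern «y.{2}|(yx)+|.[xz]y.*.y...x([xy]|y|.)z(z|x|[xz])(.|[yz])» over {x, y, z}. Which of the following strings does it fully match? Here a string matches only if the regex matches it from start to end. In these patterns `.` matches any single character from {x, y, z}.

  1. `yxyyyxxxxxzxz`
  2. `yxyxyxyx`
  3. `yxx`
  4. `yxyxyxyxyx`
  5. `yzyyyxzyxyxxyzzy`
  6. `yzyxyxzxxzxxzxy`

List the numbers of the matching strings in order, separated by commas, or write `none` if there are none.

1 → match
2 → match
3 → match
4 → match
5 → match
6 → no match

1, 2, 3, 4, 5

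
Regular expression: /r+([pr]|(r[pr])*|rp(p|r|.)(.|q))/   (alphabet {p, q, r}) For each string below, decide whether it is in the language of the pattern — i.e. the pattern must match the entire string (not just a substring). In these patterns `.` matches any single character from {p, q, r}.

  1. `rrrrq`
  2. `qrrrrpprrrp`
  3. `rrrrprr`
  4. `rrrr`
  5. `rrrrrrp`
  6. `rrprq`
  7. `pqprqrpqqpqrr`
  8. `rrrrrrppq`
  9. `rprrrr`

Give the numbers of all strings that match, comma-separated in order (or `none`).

3, 4, 5, 6, 8

1 → no match
2 → no match — must start with `r`
3 → match
4 → match
5 → match
6 → match
7 → no match — must start with `r`
8 → match
9 → no match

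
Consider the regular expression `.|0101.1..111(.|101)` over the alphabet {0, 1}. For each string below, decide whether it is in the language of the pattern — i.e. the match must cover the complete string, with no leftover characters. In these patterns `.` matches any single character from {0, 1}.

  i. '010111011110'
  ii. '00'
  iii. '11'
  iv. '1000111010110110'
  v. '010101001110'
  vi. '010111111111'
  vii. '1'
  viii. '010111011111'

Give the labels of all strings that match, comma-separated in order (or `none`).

i. '010111011110' → match
ii. '00' → no match
iii. '11' → no match
iv → no match
v. '010101001110' → match
vi. '010111111111' → match
vii. '1' → match
viii. '010111011111' → match

i, v, vi, vii, viii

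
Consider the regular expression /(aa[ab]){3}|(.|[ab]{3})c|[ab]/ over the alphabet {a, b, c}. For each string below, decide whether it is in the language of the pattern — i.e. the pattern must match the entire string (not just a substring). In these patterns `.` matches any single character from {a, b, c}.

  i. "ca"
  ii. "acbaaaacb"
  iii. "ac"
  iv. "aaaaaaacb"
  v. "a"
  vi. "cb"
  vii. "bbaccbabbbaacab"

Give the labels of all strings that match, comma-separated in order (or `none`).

i → no match
ii → no match
iii → match
iv → no match
v → match
vi → no match
vii → no match

iii, v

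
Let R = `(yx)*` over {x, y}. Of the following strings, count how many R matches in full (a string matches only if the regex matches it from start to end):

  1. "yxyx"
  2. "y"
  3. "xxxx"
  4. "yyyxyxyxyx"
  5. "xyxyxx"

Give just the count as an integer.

1

1. "yxyx" → match
2. "y" → no match
3. "xxxx" → no match
4. "yyyxyxyxyx" → no match
5. "xyxyxx" → no match
Total matched: 1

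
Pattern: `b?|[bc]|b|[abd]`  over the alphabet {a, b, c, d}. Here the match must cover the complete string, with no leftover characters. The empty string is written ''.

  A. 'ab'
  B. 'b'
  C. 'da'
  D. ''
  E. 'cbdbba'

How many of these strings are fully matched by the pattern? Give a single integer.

2

A → no match
B → match
C → no match
D → match
E → no match
Total matched: 2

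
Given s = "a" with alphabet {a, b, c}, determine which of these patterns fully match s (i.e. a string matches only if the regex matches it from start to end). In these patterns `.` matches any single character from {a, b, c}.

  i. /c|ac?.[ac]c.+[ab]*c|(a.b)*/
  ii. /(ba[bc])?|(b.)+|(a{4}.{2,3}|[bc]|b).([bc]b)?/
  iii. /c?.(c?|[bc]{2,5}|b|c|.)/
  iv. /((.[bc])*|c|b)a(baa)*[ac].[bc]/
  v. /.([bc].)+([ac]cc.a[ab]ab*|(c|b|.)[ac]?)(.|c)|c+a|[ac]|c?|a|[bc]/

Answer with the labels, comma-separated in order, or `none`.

i → no match
ii → no match
iii → match
iv → no match
v → match

iii, v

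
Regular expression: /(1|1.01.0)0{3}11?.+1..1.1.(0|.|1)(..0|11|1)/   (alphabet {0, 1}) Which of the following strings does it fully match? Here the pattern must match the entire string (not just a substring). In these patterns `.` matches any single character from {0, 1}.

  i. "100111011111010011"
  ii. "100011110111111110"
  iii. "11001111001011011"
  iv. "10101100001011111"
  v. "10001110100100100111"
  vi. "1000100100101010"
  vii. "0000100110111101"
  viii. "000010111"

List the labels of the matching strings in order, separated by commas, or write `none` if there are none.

i → no match
ii → match
iii → no match
iv → no match
v → no match
vi → no match
vii → no match — must start with "1"
viii → no match — must start with "1"

ii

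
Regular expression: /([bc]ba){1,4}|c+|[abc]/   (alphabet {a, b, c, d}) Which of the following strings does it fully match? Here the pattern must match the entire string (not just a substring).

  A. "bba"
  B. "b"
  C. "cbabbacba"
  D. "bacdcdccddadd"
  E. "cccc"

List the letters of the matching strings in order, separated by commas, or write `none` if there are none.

A → match
B → match
C → match
D → no match
E → match

A, B, C, E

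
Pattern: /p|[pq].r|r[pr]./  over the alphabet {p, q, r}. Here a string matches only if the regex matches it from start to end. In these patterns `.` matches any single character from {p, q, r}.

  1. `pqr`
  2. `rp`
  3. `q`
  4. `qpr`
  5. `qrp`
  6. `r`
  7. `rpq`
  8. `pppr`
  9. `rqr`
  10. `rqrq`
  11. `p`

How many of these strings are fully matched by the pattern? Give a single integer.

1 → match
2 → no match
3 → no match
4 → match
5 → no match
6 → no match
7 → match
8 → no match
9 → no match
10 → no match
11 → match
Total matched: 4

4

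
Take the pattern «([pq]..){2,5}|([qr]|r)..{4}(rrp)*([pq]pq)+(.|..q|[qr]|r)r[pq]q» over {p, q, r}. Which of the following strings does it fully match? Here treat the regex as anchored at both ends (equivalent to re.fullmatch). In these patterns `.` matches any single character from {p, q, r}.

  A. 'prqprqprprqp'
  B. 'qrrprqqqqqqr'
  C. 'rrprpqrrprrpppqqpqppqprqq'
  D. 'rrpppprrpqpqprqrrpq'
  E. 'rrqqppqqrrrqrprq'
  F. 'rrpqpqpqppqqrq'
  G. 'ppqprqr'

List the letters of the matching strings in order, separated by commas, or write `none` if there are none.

B, C

A → no match
B → match
C → match
D → no match
E → no match
F → no match
G → no match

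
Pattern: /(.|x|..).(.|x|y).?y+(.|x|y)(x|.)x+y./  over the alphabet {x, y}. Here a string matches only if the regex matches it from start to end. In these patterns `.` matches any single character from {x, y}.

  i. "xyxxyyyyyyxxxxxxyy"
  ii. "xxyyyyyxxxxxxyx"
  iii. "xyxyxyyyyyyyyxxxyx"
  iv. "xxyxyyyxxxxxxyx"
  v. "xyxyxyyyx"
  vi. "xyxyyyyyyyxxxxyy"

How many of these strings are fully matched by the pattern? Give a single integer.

5

i → match
ii → match
iii → match
iv → match
v. "xyxyxyyyx" → no match
vi → match
Total matched: 5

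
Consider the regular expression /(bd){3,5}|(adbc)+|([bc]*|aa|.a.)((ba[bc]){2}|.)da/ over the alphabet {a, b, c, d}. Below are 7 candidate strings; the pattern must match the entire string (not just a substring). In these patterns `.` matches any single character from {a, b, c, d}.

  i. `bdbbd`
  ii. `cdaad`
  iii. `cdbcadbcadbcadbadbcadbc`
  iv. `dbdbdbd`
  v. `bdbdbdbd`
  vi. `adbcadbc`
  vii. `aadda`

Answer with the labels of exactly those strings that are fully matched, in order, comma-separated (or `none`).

v, vi, vii

i → no match
ii → no match
iii → no match
iv → no match
v → match
vi → match
vii → match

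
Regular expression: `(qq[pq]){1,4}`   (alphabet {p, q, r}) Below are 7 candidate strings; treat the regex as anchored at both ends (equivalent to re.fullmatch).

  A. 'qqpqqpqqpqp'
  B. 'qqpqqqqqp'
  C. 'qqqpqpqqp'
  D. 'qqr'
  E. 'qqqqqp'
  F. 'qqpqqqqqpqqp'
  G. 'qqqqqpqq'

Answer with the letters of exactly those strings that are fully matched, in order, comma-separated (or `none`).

B, E, F

A. 'qqpqqpqqpqp' → no match
B. 'qqpqqqqqp' → match
C. 'qqqpqpqqp' → no match
D. 'qqr' → no match
E. 'qqqqqp' → match
F. 'qqpqqqqqpqqp' → match
G. 'qqqqqpqq' → no match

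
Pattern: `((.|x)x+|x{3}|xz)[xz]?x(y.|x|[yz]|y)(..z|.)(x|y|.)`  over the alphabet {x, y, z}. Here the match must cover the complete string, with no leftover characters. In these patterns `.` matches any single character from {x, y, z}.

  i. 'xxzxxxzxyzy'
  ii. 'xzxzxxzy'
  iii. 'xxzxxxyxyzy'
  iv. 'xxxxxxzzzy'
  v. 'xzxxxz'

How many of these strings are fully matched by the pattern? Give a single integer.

3

i. 'xxzxxxzxyzy' → no match
ii. 'xzxzxxzy' → match
iii. 'xxzxxxyxyzy' → no match
iv. 'xxxxxxzzzy' → match
v. 'xzxxxz' → match
Total matched: 3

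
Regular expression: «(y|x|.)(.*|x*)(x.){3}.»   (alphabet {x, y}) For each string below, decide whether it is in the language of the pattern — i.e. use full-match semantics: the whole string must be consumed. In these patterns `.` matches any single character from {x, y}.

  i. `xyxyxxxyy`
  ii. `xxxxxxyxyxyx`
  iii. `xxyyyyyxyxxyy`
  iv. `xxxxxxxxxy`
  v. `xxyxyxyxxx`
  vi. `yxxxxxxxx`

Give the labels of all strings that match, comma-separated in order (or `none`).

i → match
ii → match
iii → no match
iv → match
v → match
vi → match

i, ii, iv, v, vi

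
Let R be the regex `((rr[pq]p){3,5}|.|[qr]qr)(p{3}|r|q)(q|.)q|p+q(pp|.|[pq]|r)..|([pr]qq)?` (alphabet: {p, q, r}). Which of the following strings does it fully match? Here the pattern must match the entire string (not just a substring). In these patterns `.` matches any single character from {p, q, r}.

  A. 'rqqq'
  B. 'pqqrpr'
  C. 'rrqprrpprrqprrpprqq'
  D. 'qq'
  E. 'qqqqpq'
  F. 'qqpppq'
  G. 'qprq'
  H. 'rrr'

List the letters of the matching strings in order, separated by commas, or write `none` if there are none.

A. 'rqqq' → match
B. 'pqqrpr' → no match
C → match
D. 'qq' → no match
E. 'qqqqpq' → no match
F. 'qqpppq' → no match
G. 'qprq' → no match
H. 'rrr' → no match

A, C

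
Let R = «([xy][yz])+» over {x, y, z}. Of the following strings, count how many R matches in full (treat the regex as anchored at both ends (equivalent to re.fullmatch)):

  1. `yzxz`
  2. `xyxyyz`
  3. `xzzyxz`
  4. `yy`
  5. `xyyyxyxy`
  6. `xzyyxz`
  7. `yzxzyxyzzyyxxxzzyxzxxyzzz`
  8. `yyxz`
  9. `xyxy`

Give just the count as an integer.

1. `yzxz` → match
2. `xyxyyz` → match
3. `xzzyxz` → no match
4. `yy` → match
5. `xyyyxyxy` → match
6. `xzyyxz` → match
7 → no match
8. `yyxz` → match
9. `xyxy` → match
Total matched: 7

7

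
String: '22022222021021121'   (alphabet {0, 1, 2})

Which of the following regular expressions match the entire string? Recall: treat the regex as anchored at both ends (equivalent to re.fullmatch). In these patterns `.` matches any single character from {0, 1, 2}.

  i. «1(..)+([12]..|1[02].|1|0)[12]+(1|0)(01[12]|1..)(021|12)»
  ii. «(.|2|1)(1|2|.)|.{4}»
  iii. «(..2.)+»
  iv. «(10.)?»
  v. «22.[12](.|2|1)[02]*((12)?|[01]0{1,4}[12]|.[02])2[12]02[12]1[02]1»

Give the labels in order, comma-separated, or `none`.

i → no match — must start with '1'
ii → no match
iii → no match
iv → no match
v → match

v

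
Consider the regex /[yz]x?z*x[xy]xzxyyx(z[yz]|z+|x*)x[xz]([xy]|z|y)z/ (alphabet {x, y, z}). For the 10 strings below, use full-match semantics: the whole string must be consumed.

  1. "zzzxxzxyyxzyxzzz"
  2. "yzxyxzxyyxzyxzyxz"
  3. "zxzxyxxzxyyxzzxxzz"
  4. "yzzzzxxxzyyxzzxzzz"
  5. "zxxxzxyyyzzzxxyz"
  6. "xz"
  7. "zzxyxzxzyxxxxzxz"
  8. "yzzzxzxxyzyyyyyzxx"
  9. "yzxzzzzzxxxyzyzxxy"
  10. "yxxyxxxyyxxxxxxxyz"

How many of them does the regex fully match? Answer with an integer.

0

1 → no match
2 → no match
3 → no match
4 → no match
5 → no match
6 → no match
7 → no match
8 → no match — must end with "z"
9 → no match — must end with "z"
10 → no match
Total matched: 0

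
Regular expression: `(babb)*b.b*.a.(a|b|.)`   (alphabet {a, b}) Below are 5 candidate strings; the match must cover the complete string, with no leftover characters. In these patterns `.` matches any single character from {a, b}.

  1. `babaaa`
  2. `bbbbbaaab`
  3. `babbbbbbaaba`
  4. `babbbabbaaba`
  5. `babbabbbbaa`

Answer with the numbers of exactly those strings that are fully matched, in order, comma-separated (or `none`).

1 → match
2 → match
3 → match
4 → match
5 → no match

1, 2, 3, 4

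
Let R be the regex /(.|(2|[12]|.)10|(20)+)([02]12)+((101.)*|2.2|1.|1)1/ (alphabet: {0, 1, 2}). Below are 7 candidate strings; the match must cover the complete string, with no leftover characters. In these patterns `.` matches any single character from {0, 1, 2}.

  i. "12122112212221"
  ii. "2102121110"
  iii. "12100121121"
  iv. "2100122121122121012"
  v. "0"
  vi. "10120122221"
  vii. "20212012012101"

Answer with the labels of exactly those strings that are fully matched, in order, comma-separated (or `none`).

vi, vii

i → no match
ii → no match — must end with "1"
iii → no match
iv → no match — must end with "1"
v → no match — must end with "1"
vi → match
vii → match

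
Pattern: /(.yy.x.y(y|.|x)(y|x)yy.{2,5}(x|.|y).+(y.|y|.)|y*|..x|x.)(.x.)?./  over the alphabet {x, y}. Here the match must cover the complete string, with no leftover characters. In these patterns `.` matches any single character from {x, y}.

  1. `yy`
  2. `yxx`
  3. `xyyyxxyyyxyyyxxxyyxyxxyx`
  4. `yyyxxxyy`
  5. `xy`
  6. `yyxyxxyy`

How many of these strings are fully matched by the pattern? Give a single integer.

1 → match
2 → no match
3 → no match
4 → no match
5 → no match
6 → no match
Total matched: 1

1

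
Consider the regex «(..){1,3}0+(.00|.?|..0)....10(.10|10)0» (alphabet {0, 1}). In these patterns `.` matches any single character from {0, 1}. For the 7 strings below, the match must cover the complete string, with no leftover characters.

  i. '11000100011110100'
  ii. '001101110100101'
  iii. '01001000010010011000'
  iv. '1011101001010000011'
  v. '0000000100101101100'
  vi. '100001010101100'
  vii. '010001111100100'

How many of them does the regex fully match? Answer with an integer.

4

i → match
ii → no match — must end with '100'
iii → no match — must end with '100'
iv → no match — must end with '100'
v → match
vi → match
vii → match
Total matched: 4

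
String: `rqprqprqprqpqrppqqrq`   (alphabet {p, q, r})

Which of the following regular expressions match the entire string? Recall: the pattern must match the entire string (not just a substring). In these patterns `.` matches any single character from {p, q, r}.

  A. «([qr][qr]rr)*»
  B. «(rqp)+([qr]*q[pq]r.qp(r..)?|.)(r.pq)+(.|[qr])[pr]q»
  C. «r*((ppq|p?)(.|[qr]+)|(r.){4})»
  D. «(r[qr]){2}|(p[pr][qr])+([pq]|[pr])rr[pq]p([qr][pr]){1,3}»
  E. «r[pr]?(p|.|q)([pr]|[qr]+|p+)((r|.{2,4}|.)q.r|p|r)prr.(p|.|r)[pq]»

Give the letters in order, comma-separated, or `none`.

B

A → no match
B → match
C → no match
D → no match
E → no match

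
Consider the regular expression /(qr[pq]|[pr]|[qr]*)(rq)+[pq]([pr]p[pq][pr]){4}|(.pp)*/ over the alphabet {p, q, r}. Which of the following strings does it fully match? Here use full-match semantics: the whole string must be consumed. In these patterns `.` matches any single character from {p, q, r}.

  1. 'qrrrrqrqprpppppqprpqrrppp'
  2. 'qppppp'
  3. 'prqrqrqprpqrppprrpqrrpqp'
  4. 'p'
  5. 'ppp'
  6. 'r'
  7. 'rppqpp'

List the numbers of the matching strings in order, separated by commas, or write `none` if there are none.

1 → match
2. 'qppppp' → match
3 → match
4. 'p' → no match
5. 'ppp' → match
6. 'r' → no match
7. 'rppqpp' → match

1, 2, 3, 5, 7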